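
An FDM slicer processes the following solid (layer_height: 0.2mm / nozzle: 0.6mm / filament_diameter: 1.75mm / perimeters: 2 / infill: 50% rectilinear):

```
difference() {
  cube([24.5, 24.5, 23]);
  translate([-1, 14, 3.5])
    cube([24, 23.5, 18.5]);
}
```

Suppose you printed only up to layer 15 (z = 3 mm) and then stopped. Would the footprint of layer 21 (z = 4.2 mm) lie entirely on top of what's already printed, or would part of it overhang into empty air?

entirely on top

Compare the two slices. At z = 3: the cube is present — its section is the full 24.5×24.5 rectangle (area 600.25 mm²); the cube at (-1, 14) is absent (z outside [3.5, 22]); Taking the first minus the rest: none of the subtracted shapes is present at this height, so the 24.5×24.5 cube is unchanged — area = 600.25 mm². At z = 4.2: the cube is present — its section is the full 24.5×24.5 rectangle (area 600.25 mm²); the cube at (-1, 14) is present — its section is the full 24×23.5 rectangle (area 564.00 mm²); Taking the first minus the rest: starting from the 24.5×24.5 cube (600.25 mm²), the 24×23.5 cube at (-1, 14) partially overlaps it — only the 241.50 mm² overlap (of its 564.00 mm²) is removed, clipping the outline — area = 358.75 mm². Checking containment: the cross-section at z = 4.2 is a subset of the cross-section at z = 3.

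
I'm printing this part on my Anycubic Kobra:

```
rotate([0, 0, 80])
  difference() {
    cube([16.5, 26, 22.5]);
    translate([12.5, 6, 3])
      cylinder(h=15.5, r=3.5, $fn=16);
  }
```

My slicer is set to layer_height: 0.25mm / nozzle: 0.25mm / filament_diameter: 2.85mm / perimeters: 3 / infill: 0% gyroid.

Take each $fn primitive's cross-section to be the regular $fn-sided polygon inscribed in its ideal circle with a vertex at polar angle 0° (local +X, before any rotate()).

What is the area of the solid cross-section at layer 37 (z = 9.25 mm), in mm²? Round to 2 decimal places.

391.50 mm²

At z = 9.25 mm: the cube is present — its section is the full 16.5×26 rectangle (area 429.00 mm²); the r=3.5 cylinder at (12.5, 6) contributes a regular 16-gon of circumradius 3.5 (area = (16/2)·3.500²·sin(360°/16) = 37.50 mm²); Taking the first minus the rest: starting from the 16.5×26 cube (429.00 mm²), the r=3.5 cylinder at (12.5, 6) lies wholly inside it (removes its full 37.50 mm² and its 21.85 mm outline becomes a hole wall) — area = 391.50 mm²; (rotated 80° about Z; rotation is an isometry so areas/perimeters/island counts are preserved). Overall, the cross-section is one region with 1 hole. Net area = 391.50 mm².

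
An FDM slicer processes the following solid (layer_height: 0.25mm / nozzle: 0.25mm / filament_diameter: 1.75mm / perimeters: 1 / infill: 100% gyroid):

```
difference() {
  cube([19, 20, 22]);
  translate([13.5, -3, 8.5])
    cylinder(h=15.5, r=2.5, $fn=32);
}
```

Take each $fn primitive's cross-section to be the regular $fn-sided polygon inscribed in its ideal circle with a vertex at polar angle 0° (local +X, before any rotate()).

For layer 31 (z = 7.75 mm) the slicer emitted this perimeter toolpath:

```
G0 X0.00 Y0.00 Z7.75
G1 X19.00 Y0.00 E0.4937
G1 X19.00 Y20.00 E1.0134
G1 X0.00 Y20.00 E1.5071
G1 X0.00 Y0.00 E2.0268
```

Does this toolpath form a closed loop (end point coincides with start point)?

Start point (G0): (0.00, 0.00). End point (last G1): the path returns to the start — closed.

yes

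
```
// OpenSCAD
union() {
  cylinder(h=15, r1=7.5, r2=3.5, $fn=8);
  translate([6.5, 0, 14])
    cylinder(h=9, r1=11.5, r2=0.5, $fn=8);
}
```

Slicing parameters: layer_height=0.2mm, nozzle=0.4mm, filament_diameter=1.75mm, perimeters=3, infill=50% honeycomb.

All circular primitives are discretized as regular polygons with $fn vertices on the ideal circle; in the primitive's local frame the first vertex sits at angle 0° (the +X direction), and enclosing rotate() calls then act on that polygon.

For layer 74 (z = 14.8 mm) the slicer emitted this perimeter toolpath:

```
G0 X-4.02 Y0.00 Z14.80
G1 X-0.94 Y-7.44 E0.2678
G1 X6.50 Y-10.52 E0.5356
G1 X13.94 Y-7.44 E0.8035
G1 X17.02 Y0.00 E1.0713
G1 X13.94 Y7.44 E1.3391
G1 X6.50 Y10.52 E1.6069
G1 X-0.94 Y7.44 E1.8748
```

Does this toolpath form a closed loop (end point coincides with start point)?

no

Start point (G0): (-4.02, 0.00). End point (last G1): the path does not return to the start — open.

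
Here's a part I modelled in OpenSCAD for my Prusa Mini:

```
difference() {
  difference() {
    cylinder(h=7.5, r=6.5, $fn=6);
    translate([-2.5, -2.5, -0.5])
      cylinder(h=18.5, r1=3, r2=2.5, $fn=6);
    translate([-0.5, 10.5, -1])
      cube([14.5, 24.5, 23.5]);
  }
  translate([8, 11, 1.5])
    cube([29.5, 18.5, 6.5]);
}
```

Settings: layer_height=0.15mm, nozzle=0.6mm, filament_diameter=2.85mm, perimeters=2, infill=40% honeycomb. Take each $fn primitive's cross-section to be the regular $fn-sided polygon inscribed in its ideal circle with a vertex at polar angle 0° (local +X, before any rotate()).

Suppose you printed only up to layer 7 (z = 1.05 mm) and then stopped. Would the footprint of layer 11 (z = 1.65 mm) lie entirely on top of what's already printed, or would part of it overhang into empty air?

entirely on top

Compare the two slices. At z = 1.05: the r=6.5 cylinder contributes a regular 6-gon of circumradius 6.5 (area = (6/2)·6.500²·sin(360°/6) = 109.77 mm²); the cone at (-2.5, -2.5): at t=0.084 of its height the radius interpolates to r₁+(r₂−r₁)t = 2.958, giving a regular 6-gon of that circumradius (area = (6/2)·2.958²·sin(360°/6) = 22.73 mm²); the cube at (-0.5, 10.5) is present — its section is the full 14.5×24.5 rectangle (area 355.25 mm²); After the difference (first − rest): starting from the r=6.5 cylinder (109.77 mm²), the cone at (-2.5, -2.5) partially overlaps it — only the 21.64 mm² overlap (of its 22.73 mm²) is removed, clipping the outline; the 14.5×24.5 cube at (-0.5, 10.5) misses the remaining region (no effect) — area = 88.13 mm²; the cube at (8, 11) is not intersected at this z (z outside [1.5, 8]); After the difference (first − rest): none of the subtracted shapes is present at this height, so that combined region is unchanged — area = 88.13 mm². At z = 1.65: the cylinder: section is a regular 6-gon, circumradius r=6.5 (area = (6/2)·6.500²·sin(360°/6) = 109.77 mm²); the cone at (-2.5, -2.5): at t=0.116 of its height the radius interpolates to r₁+(r₂−r₁)t = 2.942, giving a regular 6-gon of that circumradius (area = (6/2)·2.942²·sin(360°/6) = 22.49 mm²); the cube at (-0.5, 10.5) is present — its section is the full 14.5×24.5 rectangle (area 355.25 mm²); Taking the first minus the rest: starting from the r=6.5 cylinder (109.77 mm²), the cone at (-2.5, -2.5) partially overlaps it — only the 21.44 mm² overlap (of its 22.49 mm²) is removed, clipping the outline; the 14.5×24.5 cube at (-0.5, 10.5) misses the remaining region (no effect) — area = 88.33 mm²; the cube at (8, 11) is present — its section is the full 29.5×18.5 rectangle (area 545.75 mm²); After the difference (first − rest): starting from the result so far (88.33 mm²), the 29.5×18.5 cube at (8, 11) misses the remaining region (no effect) — area = 88.33 mm². Checking containment: the cross-section at z = 1.65 is a subset of the cross-section at z = 1.05.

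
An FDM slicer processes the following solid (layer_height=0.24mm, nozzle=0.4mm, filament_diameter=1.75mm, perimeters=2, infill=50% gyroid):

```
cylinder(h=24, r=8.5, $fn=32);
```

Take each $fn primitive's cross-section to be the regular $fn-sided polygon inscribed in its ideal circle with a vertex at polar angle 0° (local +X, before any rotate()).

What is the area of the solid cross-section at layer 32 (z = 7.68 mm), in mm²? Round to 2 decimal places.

225.52 mm²

At z = 7.68 mm: the cylinder: section is a regular 32-gon, circumradius r=8.5 (area = (32/2)·8.500²·sin(360°/32) = 225.52 mm²). Overall, the cross-section is a single solid region. Net area = 225.52 mm².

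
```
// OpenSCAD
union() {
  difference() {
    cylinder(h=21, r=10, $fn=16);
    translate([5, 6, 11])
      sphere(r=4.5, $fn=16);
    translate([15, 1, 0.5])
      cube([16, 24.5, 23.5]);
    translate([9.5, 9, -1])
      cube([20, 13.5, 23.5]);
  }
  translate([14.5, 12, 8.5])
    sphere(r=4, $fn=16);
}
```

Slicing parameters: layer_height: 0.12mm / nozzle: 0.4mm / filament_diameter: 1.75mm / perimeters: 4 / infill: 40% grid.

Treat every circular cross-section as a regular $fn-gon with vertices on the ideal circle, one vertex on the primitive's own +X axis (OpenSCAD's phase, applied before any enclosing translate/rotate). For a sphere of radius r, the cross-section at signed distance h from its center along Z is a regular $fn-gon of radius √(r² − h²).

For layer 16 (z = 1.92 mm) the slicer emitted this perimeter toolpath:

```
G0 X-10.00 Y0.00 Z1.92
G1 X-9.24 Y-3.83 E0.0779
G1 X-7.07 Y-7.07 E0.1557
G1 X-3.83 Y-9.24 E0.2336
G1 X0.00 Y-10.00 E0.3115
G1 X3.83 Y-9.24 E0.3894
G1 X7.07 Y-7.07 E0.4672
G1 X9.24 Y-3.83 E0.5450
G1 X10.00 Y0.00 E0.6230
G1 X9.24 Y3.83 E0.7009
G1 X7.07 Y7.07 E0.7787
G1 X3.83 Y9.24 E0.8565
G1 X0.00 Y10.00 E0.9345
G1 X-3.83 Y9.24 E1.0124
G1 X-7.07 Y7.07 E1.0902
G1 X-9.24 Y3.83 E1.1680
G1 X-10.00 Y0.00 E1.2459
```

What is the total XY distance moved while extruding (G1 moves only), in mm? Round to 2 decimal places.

62.43 mm

Sum the Euclidean lengths of each G1 segment: total = 62.43 mm.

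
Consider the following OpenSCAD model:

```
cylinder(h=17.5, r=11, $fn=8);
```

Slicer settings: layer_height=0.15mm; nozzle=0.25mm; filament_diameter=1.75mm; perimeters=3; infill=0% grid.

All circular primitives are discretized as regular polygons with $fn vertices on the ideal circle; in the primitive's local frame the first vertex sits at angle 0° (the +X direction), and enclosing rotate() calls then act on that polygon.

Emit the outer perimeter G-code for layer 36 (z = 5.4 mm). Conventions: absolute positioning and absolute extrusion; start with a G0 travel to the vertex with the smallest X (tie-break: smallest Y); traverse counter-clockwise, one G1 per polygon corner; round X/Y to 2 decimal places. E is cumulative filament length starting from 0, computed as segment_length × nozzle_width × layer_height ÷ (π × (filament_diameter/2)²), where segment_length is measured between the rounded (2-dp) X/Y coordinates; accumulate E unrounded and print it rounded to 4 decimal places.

G0 X-11.00 Y0.00 Z5.40
G1 X-7.78 Y-7.78 E0.1313
G1 X0.00 Y-11.00 E0.2625
G1 X7.78 Y-7.78 E0.3938
G1 X11.00 Y0.00 E0.5251
G1 X7.78 Y7.78 E0.6564
G1 X0.00 Y11.00 E0.7876
G1 X-7.78 Y7.78 E0.9189
G1 X-11.00 Y0.00 E1.0502

At z = 5.4 mm: the r=11 cylinder gives a regular 8-gon of circumradius 11 (constant along its height). The outline is a single polygon with 8 vertices. Extrusion per mm of travel: 0.25 × 0.15 / (π × 0.875²) = 0.015591. Accumulating E over each segment gives final E = 1.0502.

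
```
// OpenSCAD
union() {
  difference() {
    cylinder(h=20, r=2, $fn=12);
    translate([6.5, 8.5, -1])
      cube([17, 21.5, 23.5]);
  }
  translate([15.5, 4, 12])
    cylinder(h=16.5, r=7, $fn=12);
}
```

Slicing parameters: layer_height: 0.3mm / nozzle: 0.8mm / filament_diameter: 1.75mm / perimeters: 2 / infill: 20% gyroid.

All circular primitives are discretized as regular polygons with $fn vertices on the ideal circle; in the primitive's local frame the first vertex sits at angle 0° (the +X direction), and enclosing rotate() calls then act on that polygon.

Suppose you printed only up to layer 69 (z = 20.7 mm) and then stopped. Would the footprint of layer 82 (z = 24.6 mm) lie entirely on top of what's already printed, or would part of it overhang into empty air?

Compare the two slices. At z = 20.7: the cylinder does not reach this height (z outside [0, 20]); the 17×21.5 cube at (6.5, 8.5) contributes its full rectangle (area 365.50 mm²); Subtracting the remaining from the first: the first operand is absent here, so nothing remains; the r=7 cylinder at (15.5, 4) gives a regular 12-gon of circumradius 7 (constant along its height) (area = (12/2)·7.000²·sin(360°/12) = 147.00 mm²); Merging all regions: only the r=7 cylinder at (15.5, 4) is present, so the union is just that shape — area = 147.00 mm². At z = 24.6: the cylinder does not reach this height (z outside [0, 20]); the cube at (6.5, 8.5) is not intersected at this z (z outside [-1, 22.5]); Subtracting the remaining from the first: the first operand is absent here, so nothing remains; the r=7 cylinder at (15.5, 4) gives a regular 12-gon of circumradius 7 (constant along its height) (area = (12/2)·7.000²·sin(360°/12) = 147.00 mm²); Taking the union: only the r=7 cylinder at (15.5, 4) is present, so the union is just that shape — area = 147.00 mm². Checking containment: the cross-section at z = 24.6 is a subset of the cross-section at z = 20.7.

entirely on top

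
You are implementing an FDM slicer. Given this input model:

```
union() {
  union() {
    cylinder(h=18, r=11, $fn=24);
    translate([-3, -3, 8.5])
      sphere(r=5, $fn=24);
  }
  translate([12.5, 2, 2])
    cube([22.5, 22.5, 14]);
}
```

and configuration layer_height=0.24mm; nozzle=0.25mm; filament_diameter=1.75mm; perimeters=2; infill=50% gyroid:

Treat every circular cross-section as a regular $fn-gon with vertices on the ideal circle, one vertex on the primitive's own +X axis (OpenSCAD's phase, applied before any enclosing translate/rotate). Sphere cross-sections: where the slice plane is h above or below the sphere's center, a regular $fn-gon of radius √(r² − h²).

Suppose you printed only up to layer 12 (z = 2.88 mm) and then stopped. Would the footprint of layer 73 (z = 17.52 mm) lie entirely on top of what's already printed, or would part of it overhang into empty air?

entirely on top

Compare the two slices. At z = 2.88: the cylinder: section is a regular 24-gon, circumradius r=11 (area = (24/2)·11.000²·sin(360°/24) = 375.81 mm²); the sphere at (-3, -3) is not intersected at this z (|z−center|=5.620 > r=5); Merging all regions: only the r=11 cylinder is present, so the union is just that shape — area = 375.81 mm²; the cube at (12.5, 2) is present — its section is the full 22.5×22.5 rectangle (area 506.25 mm²); Merging all regions: the 2 present regions are separate (no shared area or edge), so areas and boundary lengths simply add and each stays a separate island — area = 882.06 mm². At z = 17.52: the r=11 cylinder gives a regular 24-gon of circumradius 11 (constant along its height) (area = (24/2)·11.000²·sin(360°/24) = 375.81 mm²); the sphere at (-3, -3) is not intersected at this z (|z−center|=9.020 > r=5); Combining (union): only the r=11 cylinder is present, so the union is just that shape — area = 375.81 mm²; the cube at (12.5, 2) is not intersected at this z (z outside [2, 16]); Merging all regions: only that combined region is present, so the union is just that shape — area = 375.81 mm². Checking containment: the cross-section at z = 17.52 is a subset of the cross-section at z = 2.88.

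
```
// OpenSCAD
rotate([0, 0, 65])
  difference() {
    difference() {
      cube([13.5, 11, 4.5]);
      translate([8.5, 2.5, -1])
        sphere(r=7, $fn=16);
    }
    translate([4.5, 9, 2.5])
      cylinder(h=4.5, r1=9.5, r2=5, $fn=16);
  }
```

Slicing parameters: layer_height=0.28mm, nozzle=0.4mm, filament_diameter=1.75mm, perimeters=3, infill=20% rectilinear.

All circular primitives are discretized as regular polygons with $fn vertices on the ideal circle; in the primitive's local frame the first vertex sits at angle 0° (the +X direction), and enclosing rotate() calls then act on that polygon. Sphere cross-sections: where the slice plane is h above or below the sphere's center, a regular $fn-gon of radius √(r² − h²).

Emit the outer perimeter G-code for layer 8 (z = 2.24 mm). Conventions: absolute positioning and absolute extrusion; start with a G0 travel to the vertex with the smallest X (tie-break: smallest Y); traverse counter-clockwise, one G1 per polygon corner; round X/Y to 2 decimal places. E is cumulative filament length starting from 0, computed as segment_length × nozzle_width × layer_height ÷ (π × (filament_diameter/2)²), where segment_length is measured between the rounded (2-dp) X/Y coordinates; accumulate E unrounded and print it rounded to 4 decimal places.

G0 X-9.97 Y4.65 Z2.24
G1 X0.00 Y0.00 E0.5123
G1 X1.20 Y2.58 E0.6448
G1 X1.06 Y2.56 E0.6513
G1 X-1.30 Y3.14 E0.7645
G1 X-3.25 Y4.57 E0.8771
G1 X-4.50 Y6.64 E0.9897
G1 X-4.87 Y9.03 E1.1023
G1 X-4.30 Y11.38 E1.2149
G1 X-2.87 Y13.33 E1.3275
G1 X-0.80 Y14.59 E1.4403
G1 X0.29 Y14.76 E1.4917
G1 X-4.26 Y16.88 E1.7255
G1 X-9.97 Y4.65 E2.3539

At z = 2.24 mm: the cube is present — its section is the full 13.5×11 rectangle; the sphere at (8.5, 2.5): section is a regular 16-gon, circumradius = √(r²−h²) = √(7²−3.24²) = 6.205; Taking the first minus the rest: starting from the 13.5×11 cube, the r=7 sphere at (8.5, 2.5) partially overlaps it — only the 83.62 mm² overlap (of its 117.87 mm²) is removed, clipping the outline — 1 connected region; the cone at (4.5, 9) is not intersected at this z (z outside [2.5, 7]); Taking the first minus the rest: none of the subtracted shapes is present at this height, so that combined region is unchanged — 1 connected region; (rotated 65° about Z; rotation is an isometry so areas/perimeters/island counts are preserved). The outline is a single polygon with 13 vertices. Extrusion per mm of travel: 0.4 × 0.28 / (π × 0.875²) = 0.046564. Accumulating E over each segment gives final E = 2.3539.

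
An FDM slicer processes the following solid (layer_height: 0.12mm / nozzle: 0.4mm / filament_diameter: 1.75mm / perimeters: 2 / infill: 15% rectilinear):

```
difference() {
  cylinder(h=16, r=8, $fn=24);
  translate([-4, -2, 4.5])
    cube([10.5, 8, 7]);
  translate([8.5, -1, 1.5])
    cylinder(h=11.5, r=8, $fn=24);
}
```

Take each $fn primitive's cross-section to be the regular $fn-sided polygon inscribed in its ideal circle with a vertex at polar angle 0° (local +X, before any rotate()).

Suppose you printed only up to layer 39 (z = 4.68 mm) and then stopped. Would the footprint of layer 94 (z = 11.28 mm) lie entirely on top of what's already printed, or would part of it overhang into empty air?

Compare the two slices. At z = 4.68: the r=8 cylinder gives a regular 24-gon of circumradius 8 (constant along its height) (area = (24/2)·8.000²·sin(360°/24) = 198.77 mm²); the 10.5×8 cube at (-4, -2) contributes its full rectangle (area 84.00 mm²); the r=8 cylinder at (8.5, -1) contributes a regular 24-gon of circumradius 8 (area = (24/2)·8.000²·sin(360°/24) = 198.77 mm²); Subtracting the remaining from the first: starting from the r=8 cylinder (198.77 mm²), the 10.5×8 cube at (-4, -2) partially overlaps it — only the 83.17 mm² overlap (of its 84.00 mm²) is removed, clipping the outline; the r=8 cylinder at (8.5, -1) partially overlaps it — only the 31.16 mm² overlap (of its 198.77 mm²) is removed, clipping the outline — area = 84.44 mm². At z = 11.28: the cylinder: section is a regular 24-gon, circumradius r=8 (area = (24/2)·8.000²·sin(360°/24) = 198.77 mm²); the cube at (-4, -2) (footprint 10.5×8) is included at this height (area 84.00 mm²); the r=8 cylinder at (8.5, -1) gives a regular 24-gon of circumradius 8 (constant along its height) (area = (24/2)·8.000²·sin(360°/24) = 198.77 mm²); Subtracting the remaining from the first: starting from the r=8 cylinder (198.77 mm²), the 10.5×8 cube at (-4, -2) partially overlaps it — only the 83.17 mm² overlap (of its 84.00 mm²) is removed, clipping the outline; the r=8 cylinder at (8.5, -1) partially overlaps it — only the 31.16 mm² overlap (of its 198.77 mm²) is removed, clipping the outline — area = 84.44 mm². Checking containment: the cross-section at z = 11.28 is a subset of the cross-section at z = 4.68.

entirely on top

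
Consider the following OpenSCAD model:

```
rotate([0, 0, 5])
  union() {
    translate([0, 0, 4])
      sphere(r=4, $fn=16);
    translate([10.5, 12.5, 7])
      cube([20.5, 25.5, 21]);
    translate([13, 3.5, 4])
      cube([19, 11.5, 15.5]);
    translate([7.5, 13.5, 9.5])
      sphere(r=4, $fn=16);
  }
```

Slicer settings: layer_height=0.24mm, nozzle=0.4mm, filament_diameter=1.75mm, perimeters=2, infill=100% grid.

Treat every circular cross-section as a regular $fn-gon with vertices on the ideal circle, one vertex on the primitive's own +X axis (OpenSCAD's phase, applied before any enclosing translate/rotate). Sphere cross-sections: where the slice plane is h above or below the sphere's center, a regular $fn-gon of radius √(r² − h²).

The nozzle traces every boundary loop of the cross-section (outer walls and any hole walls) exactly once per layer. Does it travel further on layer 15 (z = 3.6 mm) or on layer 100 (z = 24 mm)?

layer 100 (z = 24 mm)

Layer 15 (z = 3.6): the r=4 sphere slices to a regular 16-gon of circumradius 3.980 (√(r²−h²) with h=0.4 from center) (perimeter = 2·16·3.980·sin(180°/16) = 24.85 mm); the cube at (10.5, 12.5) is not intersected at this z (z outside [7, 28]); the cube at (13, 3.5) does not reach this height (z outside [4, 19.5]); the sphere at (7.5, 13.5) is absent (|z−center|=5.900 > r=4); Taking the union: only the r=4 sphere is present, so the union is just that shape — boundary = 24.85 mm; (whole slice rotated 5° about Z — lengths, areas and connectivity unchanged). So its perimeter = 24.85 mm. Layer 100 (z = 24): the sphere is not intersected at this z (|z−center|=20.000 > r=4); the cube at (10.5, 12.5) (footprint 20.5×25.5) is included at this height (perimeter 92.00 mm); the cube at (13, 3.5) is not intersected at this z (z outside [4, 19.5]); the sphere at (7.5, 13.5) is not intersected at this z (|z−center|=14.500 > r=4); Combining (union): only the 20.5×25.5 cube at (10.5, 12.5) is present, so the union is just that shape — boundary = 92.00 mm; (whole slice rotated 5° about Z — lengths, areas and connectivity unchanged). So its perimeter = 92.00 mm. Layer 100 is larger (92.00 vs 24.85 mm).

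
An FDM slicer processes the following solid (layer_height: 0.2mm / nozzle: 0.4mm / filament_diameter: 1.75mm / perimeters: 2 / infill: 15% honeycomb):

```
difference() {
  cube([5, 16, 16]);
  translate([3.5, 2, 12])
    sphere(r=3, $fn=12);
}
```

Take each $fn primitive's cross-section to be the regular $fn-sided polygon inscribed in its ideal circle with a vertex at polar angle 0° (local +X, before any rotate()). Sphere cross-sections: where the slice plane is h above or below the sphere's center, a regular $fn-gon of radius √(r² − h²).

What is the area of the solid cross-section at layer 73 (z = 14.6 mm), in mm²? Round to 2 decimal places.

At z = 14.6 mm: the cube is present — its section is the full 5×16 rectangle (area 80.00 mm²); the r=3 sphere at (3.5, 2) slices to a regular 12-gon of circumradius 1.497 (√(r²−h²) with h=2.6 from center) (area = (12/2)·1.497²·sin(360°/12) = 6.72 mm²); Taking the first minus the rest: starting from the 5×16 cube (80.00 mm²), the r=3 sphere at (3.5, 2) lies wholly inside it (removes its full 6.72 mm² and its 9.30 mm outline becomes a hole wall) — area = 73.28 mm². Overall, the cross-section is one region with 1 hole. Net area = 73.28 mm².

73.28 mm²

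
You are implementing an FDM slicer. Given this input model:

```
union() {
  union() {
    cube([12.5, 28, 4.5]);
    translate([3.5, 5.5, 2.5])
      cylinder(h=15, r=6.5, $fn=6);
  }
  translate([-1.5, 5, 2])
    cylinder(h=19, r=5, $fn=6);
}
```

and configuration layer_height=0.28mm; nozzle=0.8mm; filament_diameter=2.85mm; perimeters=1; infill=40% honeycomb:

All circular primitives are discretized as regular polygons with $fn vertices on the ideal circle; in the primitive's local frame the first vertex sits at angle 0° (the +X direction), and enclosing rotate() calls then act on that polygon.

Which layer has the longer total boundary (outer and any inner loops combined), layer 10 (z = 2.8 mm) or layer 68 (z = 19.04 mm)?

Layer 10 (z = 2.8): the cube (footprint 12.5×28) is included at this height (perimeter 81.00 mm); the cylinder at (3.5, 5.5): section is a regular 6-gon, circumradius r=6.5 (perimeter = 2·6·6.500·sin(180°/6) = 39.00 mm); Combining (union): the regions partially overlap (shared area 93.33 mm²), so the edge portions inside another operand are dropped and the merged outline is re-measured after clipping — boundary = 82.76 mm; the cylinder at (-1.5, 5): section is a regular 6-gon, circumradius r=5 (perimeter = 2·6·5.000·sin(180°/6) = 30.00 mm); Merging all regions: the regions partially overlap (shared area 34.50 mm²), so the edge portions inside another operand are dropped and the merged outline is re-measured after clipping — boundary = 89.76 mm. So its perimeter = 89.76 mm. Layer 68 (z = 19.04): the cube is absent (z outside [0, 4.5]); the cylinder at (3.5, 5.5) is absent (z outside [2.5, 17.5]); Merging all regions: nothing is present at this height; the r=5 cylinder at (-1.5, 5) contributes a regular 6-gon of circumradius 5 (perimeter = 2·6·5.000·sin(180°/6) = 30.00 mm); Merging all regions: only the r=5 cylinder at (-1.5, 5) is present, so the union is just that shape — boundary = 30.00 mm. So its perimeter = 30.00 mm. Layer 10 is larger (89.76 vs 30.00 mm).

layer 10 (z = 2.8 mm)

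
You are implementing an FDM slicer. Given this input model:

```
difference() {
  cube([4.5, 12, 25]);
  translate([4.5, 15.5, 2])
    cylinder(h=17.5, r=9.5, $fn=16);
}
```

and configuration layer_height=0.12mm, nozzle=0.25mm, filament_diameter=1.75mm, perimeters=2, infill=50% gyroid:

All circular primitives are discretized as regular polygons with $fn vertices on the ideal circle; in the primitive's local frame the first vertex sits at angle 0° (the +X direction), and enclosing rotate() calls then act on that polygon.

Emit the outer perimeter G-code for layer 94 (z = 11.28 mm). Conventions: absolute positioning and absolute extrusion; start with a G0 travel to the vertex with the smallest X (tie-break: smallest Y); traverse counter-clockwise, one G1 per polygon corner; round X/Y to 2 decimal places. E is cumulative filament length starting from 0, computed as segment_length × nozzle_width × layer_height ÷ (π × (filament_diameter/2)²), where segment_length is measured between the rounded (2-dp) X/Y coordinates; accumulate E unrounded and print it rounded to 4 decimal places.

G0 X0.00 Y0.00 Z11.28
G1 X4.50 Y0.00 E0.0561
G1 X4.50 Y6.00 E0.1310
G1 X0.86 Y6.72 E0.1772
G1 X0.00 Y7.30 E0.1902
G1 X0.00 Y0.00 E0.2812

At z = 11.28 mm: the cube (footprint 4.5×12) is included at this height; the cylinder at (4.5, 15.5): section is a regular 16-gon, circumradius r=9.5; After the difference (first − rest): starting from the 4.5×12 cube, the r=9.5 cylinder at (4.5, 15.5) partially overlaps it — only the 24.81 mm² overlap (of its 276.30 mm²) is removed, clipping the outline — 1 connected region. The outline is a single polygon with 5 vertices. Extrusion per mm of travel: 0.25 × 0.12 / (π × 0.875²) = 0.012473. Accumulating E over each segment gives final E = 0.2812.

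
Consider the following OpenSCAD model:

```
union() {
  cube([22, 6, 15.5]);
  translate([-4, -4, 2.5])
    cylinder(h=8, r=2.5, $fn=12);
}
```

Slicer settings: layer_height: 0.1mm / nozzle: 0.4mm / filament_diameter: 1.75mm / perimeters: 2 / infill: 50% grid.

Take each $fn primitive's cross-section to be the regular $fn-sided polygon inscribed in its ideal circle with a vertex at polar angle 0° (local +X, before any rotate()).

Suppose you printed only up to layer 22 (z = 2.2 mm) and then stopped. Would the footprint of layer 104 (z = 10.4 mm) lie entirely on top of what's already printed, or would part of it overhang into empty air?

part overhangs

Compare the two slices. At z = 2.2: the cube (footprint 22×6) is included at this height (area 132.00 mm²); the cylinder at (-4, -4) is absent (z outside [2.5, 10.5]); Taking the union: only the 22×6 cube is present, so the union is just that shape — area = 132.00 mm². At z = 10.4: the 22×6 cube contributes its full rectangle (area 132.00 mm²); the r=2.5 cylinder at (-4, -4) contributes a regular 12-gon of circumradius 2.5 (area = (12/2)·2.500²·sin(360°/12) = 18.75 mm²); Taking the union: the 2 present regions are separate (no shared area or edge), so areas and boundary lengths simply add and each stays a separate island — area = 150.75 mm². Checking containment: at z = 10.4 the cross-section extends beyond the z = 2.2 cross-section by about 18.75 mm².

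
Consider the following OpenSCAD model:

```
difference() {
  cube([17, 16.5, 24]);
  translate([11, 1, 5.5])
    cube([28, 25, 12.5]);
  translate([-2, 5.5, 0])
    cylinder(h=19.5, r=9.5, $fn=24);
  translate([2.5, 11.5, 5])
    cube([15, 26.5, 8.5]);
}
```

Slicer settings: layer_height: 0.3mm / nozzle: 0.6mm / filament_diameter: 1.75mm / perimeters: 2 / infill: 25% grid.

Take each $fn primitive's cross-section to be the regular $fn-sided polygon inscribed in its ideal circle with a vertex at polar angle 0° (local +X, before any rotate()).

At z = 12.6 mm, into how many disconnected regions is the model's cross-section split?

2

At z = 12.6 mm: the cube is present — its section is the full 17×16.5 rectangle; the cube at (11, 1) is present — its section is the full 28×25 rectangle; the r=9.5 cylinder at (-2, 5.5) contributes a regular 24-gon of circumradius 9.5; the cube at (2.5, 11.5) is present — its section is the full 15×26.5 rectangle; Subtracting the remaining from the first: starting from the 17×16.5 cube, the 28×25 cube at (11, 1) partially overlaps it — only the 93.00 mm² overlap (of its 700.00 mm²) is removed, clipping the outline; the r=9.5 cylinder at (-2, 5.5) partially overlaps it — only the 89.19 mm² overlap (of its 280.30 mm²) is removed, clipping the outline; the 15×26.5 cube at (2.5, 11.5) partially overlaps it — only the 38.84 mm² overlap (of its 397.50 mm²) is removed, clipping the outline — 2 connected regions. The result has 2 disconnected regions.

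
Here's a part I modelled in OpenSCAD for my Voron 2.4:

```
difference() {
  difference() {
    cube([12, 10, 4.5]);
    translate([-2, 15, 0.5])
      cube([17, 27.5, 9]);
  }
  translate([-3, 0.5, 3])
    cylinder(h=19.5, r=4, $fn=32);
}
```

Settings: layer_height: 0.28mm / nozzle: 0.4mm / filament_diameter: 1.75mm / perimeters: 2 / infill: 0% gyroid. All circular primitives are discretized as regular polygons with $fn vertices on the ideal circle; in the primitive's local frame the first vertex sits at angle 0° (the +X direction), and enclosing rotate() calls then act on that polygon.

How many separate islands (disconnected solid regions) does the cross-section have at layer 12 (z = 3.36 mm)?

1

At z = 3.36 mm: the 12×10 cube contributes its full rectangle; the cube at (-2, 15) (footprint 17×27.5) is included at this height; After the difference (first − rest): starting from the 12×10 cube, the 17×27.5 cube at (-2, 15) misses the remaining region (no effect) — 1 connected region; the cylinder at (-3, 0.5): section is a regular 32-gon, circumradius r=4; Taking the first minus the rest: starting from the result so far, the r=4 cylinder at (-3, 0.5) partially overlaps it — only the 2.26 mm² overlap (of its 49.94 mm²) is removed, clipping the outline — 1 connected region. Overall, the cross-section is a single solid region. Island count = 1.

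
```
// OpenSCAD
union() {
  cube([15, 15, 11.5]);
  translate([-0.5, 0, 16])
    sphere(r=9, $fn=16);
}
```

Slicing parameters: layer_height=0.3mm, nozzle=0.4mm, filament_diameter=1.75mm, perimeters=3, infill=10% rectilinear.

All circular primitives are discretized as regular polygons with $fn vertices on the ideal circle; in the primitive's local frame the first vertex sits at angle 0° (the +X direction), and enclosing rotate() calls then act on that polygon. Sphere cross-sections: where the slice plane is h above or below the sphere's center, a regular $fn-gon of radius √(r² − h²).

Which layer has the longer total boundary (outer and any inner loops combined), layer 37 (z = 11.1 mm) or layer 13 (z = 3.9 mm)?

Layer 37 (z = 11.1): the 15×15 cube contributes its full rectangle (perimeter 60.00 mm); the sphere at (-0.5, 0): section is a regular 16-gon, circumradius = √(r²−h²) = √(9²−4.9²) = 7.549 (perimeter = 2·16·7.549·sin(180°/16) = 47.13 mm); Merging all regions: the regions partially overlap (shared area 39.87 mm²), so the edge portions inside another operand are dropped and the merged outline is re-measured after clipping — boundary = 81.36 mm. So its perimeter = 81.36 mm. Layer 13 (z = 3.9): the 15×15 cube contributes its full rectangle (perimeter 60.00 mm); the sphere at (-0.5, 0) is absent (|z−center|=12.100 > r=9); Merging all regions: only the 15×15 cube is present, so the union is just that shape — boundary = 60.00 mm. So its perimeter = 60.00 mm. Layer 37 is larger (81.36 vs 60.00 mm).

layer 37 (z = 11.1 mm)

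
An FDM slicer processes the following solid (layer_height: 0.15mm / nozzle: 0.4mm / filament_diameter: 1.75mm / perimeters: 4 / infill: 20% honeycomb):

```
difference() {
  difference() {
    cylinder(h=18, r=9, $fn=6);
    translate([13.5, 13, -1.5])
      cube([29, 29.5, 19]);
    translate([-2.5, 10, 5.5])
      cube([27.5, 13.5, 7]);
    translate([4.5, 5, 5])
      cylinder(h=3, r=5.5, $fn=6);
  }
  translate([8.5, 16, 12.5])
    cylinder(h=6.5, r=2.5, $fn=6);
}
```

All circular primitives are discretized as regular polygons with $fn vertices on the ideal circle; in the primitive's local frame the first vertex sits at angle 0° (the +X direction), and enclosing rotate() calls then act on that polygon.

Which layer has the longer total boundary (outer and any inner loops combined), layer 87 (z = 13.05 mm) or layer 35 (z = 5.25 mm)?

layer 35 (z = 5.25 mm)

Layer 87 (z = 13.05): the cylinder: section is a regular 6-gon, circumradius r=9 (perimeter = 2·6·9.000·sin(180°/6) = 54.00 mm); the cube at (13.5, 13) (footprint 29×29.5) is included at this height (perimeter 117.00 mm); the cube at (-2.5, 10) is absent (z outside [5.5, 12.5]); the cylinder at (4.5, 5) does not reach this height (z outside [5, 8]); Subtracting the remaining from the first: starting from the r=9 cylinder, the 29×29.5 cube at (13.5, 13) misses the remaining region (no effect) — boundary = 54.00 mm; the cylinder at (8.5, 16): section is a regular 6-gon, circumradius r=2.5 (perimeter = 2·6·2.500·sin(180°/6) = 15.00 mm); After the difference (first − rest): starting from the result so far, the r=2.5 cylinder at (8.5, 16) misses the remaining region (no effect) — boundary = 54.00 mm. So its perimeter = 54.00 mm. Layer 35 (z = 5.25): the cylinder: section is a regular 6-gon, circumradius r=9 (perimeter = 2·6·9.000·sin(180°/6) = 54.00 mm); the 29×29.5 cube at (13.5, 13) contributes its full rectangle (perimeter 117.00 mm); the cube at (-2.5, 10) is not intersected at this z (z outside [5.5, 12.5]); the cylinder at (4.5, 5): section is a regular 6-gon, circumradius r=5.5 (perimeter = 2·6·5.500·sin(180°/6) = 33.00 mm); After the difference (first − rest): starting from the r=9 cylinder, the 29×29.5 cube at (13.5, 13) misses the remaining region (no effect); the r=5.5 cylinder at (4.5, 5) partially overlaps it — only the 48.12 mm² overlap (of its 78.59 mm²) is removed, clipping the outline — boundary = 58.84 mm; the cylinder at (8.5, 16) is not intersected at this z (z outside [12.5, 19]); Subtracting the remaining from the first: none of the subtracted shapes is present at this height, so the result so far is unchanged — boundary = 58.84 mm. So its perimeter = 58.84 mm. Layer 35 is larger (58.84 vs 54.00 mm).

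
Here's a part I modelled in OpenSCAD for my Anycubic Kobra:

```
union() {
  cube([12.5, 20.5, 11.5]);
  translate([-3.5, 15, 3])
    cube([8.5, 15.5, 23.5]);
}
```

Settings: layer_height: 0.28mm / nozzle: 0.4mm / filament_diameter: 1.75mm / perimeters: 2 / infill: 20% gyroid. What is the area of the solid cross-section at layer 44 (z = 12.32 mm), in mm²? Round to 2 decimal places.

131.75 mm²

At z = 12.32 mm: the cube is absent (z outside [0, 11.5]); the 8.5×15.5 cube at (-3.5, 15) contributes its full rectangle (area 131.75 mm²); Merging all regions: only the 8.5×15.5 cube at (-3.5, 15) is present, so the union is just that shape — area = 131.75 mm². Overall, the cross-section is a single solid region. Net area = 131.75 mm².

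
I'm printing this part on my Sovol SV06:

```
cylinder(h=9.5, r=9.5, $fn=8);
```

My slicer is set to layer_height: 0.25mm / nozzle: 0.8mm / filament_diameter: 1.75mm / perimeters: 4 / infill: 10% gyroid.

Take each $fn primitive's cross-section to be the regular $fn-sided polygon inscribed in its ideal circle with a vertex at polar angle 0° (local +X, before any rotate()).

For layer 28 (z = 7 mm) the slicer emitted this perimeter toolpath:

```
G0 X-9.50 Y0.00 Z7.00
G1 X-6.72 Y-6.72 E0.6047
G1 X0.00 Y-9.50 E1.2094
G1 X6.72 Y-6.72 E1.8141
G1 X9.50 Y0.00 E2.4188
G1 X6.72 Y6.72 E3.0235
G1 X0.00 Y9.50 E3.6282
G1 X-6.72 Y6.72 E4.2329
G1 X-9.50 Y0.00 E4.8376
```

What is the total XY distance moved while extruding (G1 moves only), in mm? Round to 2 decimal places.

Sum the Euclidean lengths of each G1 segment: total = 58.18 mm.

58.18 mm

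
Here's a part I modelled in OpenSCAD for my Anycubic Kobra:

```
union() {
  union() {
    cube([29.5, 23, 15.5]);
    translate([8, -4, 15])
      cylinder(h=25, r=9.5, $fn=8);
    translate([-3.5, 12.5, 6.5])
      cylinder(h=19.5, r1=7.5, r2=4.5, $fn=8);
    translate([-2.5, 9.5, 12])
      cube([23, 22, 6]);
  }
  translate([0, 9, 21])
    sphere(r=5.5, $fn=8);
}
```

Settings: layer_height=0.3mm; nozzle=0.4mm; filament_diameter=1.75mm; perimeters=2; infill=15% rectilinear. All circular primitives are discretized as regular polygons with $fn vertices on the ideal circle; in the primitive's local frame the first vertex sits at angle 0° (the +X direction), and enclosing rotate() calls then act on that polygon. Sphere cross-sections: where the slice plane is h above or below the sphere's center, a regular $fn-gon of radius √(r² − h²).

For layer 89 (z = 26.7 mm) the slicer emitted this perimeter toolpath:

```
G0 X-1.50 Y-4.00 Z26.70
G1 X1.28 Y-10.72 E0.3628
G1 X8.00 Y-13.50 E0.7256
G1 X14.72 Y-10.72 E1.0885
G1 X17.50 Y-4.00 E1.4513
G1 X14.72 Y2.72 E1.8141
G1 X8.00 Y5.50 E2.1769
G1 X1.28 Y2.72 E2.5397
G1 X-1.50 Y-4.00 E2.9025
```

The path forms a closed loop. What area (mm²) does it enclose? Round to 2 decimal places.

Apply the shoelace formula to the sequence of (X, Y) vertices; enclosed area = 255.36 mm².

255.36 mm²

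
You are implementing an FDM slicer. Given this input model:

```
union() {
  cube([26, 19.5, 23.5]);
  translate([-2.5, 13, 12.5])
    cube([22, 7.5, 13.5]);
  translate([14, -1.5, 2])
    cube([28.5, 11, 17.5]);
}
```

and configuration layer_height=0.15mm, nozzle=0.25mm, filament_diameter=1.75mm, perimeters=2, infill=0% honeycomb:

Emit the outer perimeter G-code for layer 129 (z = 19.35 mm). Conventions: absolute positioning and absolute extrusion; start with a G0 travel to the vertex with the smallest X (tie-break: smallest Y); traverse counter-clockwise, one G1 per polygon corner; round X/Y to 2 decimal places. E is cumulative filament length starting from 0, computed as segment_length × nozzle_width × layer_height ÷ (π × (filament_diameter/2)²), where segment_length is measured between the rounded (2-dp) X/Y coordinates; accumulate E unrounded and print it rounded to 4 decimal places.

At z = 19.35 mm: the cube is present — its section is the full 26×19.5 rectangle; the 22×7.5 cube at (-2.5, 13) contributes its full rectangle; the cube at (14, -1.5) is present — its section is the full 28.5×11 rectangle; Taking the union: the regions partially overlap (shared area 240.75 mm²), so overlapping operands fuse into one piece — 1 connected region. The outline is a single polygon with 12 vertices. Extrusion per mm of travel: 0.25 × 0.15 / (π × 0.875²) = 0.015591. Accumulating E over each segment gives final E = 2.0892.

G0 X-2.50 Y13.00 Z19.35
G1 X0.00 Y13.00 E0.0390
G1 X0.00 Y0.00 E0.2417
G1 X14.00 Y0.00 E0.4599
G1 X14.00 Y-1.50 E0.4833
G1 X42.50 Y-1.50 E0.9276
G1 X42.50 Y9.50 E1.0991
G1 X26.00 Y9.50 E1.3564
G1 X26.00 Y19.50 E1.5123
G1 X19.50 Y19.50 E1.6136
G1 X19.50 Y20.50 E1.6292
G1 X-2.50 Y20.50 E1.9722
G1 X-2.50 Y13.00 E2.0892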